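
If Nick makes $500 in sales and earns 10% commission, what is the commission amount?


Convert rate to decimal:
10% = 0.1
Multiply by sales:
$500 x 0.1 = $50

$50


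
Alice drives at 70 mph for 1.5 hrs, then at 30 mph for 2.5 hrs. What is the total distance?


Leg 1 distance:
70 x 1.5 = 105 miles
Leg 2 distance:
30 x 2.5 = 75 miles
Total distance:
105 + 75 = 180 miles

180 miles


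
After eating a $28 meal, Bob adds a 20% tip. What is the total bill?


Calculate the tip:
20% of $28 = $5.60
Add tip to meal cost:
$28 + $5.60 = $33.60

$33.60


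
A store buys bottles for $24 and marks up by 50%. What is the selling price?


Calculate the markup amount:
50% of $24 = $12
Add to cost:
$24 + $12 = $36

$36


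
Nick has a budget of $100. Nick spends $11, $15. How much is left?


Add up expenses:
$11 + $15 = $26
Subtract from budget:
$100 - $26 = $74

$74


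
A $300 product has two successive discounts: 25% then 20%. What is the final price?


First discount:
25% of $300 = $75
Price after first discount:
$300 - $75 = $225
Second discount:
20% of $225 = $45
Final price:
$225 - $45 = $180

$180


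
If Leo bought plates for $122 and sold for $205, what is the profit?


Selling price = $205
Cost price = $122
Profit = selling price - cost price:
Profit = $205 - $122 = $83

$83


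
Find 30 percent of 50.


Convert percentage to decimal:
30% = 0.3
Multiply:
50 x 0.3 = 15

15


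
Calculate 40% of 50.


Convert percentage to decimal:
40% = 0.4
Multiply:
50 x 0.4 = 20

20


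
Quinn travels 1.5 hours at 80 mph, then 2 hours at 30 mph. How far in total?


Leg 1 distance:
80 x 1.5 = 120 miles
Leg 2 distance:
30 x 2 = 60 miles
Total distance:
120 + 60 = 180 miles

180 miles


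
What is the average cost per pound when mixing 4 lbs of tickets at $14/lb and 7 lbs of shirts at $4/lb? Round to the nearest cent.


Cost of tickets:
4 x $14 = $56
Cost of shirts:
7 x $4 = $28
Total cost: $56 + $28 = $84
Total weight: 11 lbs
Average: $84 / 11 = $7.6363... ≈ $7.64/lb

$7.64/lb


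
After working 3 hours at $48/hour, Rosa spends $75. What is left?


Calculate earnings:
3 x $48 = $144
Subtract spending:
$144 - $75 = $69

$69


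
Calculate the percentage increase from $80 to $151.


Find the absolute change:
|151 - 80| = 71
Divide by original and multiply by 100:
71 / 80 x 100 = 88.75%

88.75%


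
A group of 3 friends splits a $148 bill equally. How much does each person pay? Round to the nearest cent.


Total bill: $148
Number of people: 3
Each pays: $148 / 3 = $49.3333... ≈ $49.33

$49.33


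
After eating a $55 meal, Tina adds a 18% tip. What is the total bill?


Calculate the tip:
18% of $55 = $9.90
Add tip to meal cost:
$55 + $9.90 = $64.90

$64.90


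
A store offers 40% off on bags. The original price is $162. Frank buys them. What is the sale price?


Calculate the discount amount:
40% of $162 = $64.80
Subtract from original:
$162 - $64.80 = $97.20

$97.20


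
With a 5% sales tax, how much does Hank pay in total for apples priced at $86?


Calculate the tax:
5% of $86 = $4.30
Add tax to price:
$86 + $4.30 = $90.30

$90.30


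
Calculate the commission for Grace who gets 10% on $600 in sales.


Convert rate to decimal:
10% = 0.1
Multiply by sales:
$600 x 0.1 = $60

$60


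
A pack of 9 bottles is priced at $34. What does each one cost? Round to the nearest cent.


Total cost: $34
Number of items: 9
Unit price: $34 / 9 = $3.7777... ≈ $3.78

$3.78


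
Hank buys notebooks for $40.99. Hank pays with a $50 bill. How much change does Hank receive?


Start with the amount paid:
$50
Subtract the price:
$50 - $40.99 = $9.01

$9.01


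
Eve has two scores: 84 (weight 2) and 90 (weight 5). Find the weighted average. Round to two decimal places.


Weighted sum:
2 x 84 + 5 x 90 = 618
Total weight:
2 + 5 = 7
Weighted average:
618 / 7 = 88.2857... ≈ 88.29

88.29


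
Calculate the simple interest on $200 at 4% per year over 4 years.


Use the formula I = P x R x T / 100
P x R x T = 200 x 4 x 4 = 3200
I = 3200 / 100 = $32

$32


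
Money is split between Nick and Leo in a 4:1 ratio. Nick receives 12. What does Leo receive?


Find the multiplier:
12 / 4 = 3
Apply to Leo's share:
1 x 3 = 3

3


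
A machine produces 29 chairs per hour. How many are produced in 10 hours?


Production rate: 29 chairs per hour
Time: 10 hours
Total: 29 x 10 = 290 chairs

290 chairs


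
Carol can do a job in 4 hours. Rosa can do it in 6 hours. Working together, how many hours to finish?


Carol's rate: 1/4 of the job per hour
Rosa's rate: 1/6 of the job per hour
Combined rate: 1/4 + 1/6 = 5/12 per hour
Time = 1 / (5/12) = 12/5 = 2.4 hours

2.4 hours


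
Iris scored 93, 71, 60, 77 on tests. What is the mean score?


Add the scores:
93 + 71 + 60 + 77 = 301
Divide by the number of tests:
301 / 4 = 75.25

75.25


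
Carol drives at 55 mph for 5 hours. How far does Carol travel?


Use the formula: distance = speed x time
Speed = 55 mph, Time = 5 hours
55 x 5 = 275 miles

275 miles


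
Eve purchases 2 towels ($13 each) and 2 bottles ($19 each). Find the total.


Cost of towels:
2 x $13 = $26
Cost of bottles:
2 x $19 = $38
Add both:
$26 + $38 = $64

$64


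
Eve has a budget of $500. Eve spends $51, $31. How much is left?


Add up expenses:
$51 + $31 = $82
Subtract from budget:
$500 - $82 = $418

$418


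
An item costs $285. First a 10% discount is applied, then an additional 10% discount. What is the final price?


First discount:
10% of $285 = $28.50
Price after first discount:
$285 - $28.50 = $256.50
Second discount:
10% of $256.50 = $25.65
Final price:
$256.50 - $25.65 = $230.85

$230.85


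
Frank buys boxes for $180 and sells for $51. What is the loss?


Selling price = $51
Cost price = $180
Loss = cost price - selling price:
Loss = $180 - $51 = $129

$129


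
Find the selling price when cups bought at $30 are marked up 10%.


Calculate the markup amount:
10% of $30 = $3
Add to cost:
$30 + $3 = $33

$33


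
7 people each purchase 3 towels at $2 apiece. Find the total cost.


Cost per person:
3 x $2 = $6
Group total:
7 x $6 = $42

$42


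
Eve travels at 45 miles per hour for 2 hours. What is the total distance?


Use the formula: distance = speed x time
Speed = 45 mph, Time = 2 hours
45 x 2 = 90 miles

90 miles


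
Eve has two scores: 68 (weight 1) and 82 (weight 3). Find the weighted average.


Weighted sum:
1 x 68 + 3 x 82 = 314
Total weight:
1 + 3 = 4
Weighted average:
314 / 4 = 78.5

78.5


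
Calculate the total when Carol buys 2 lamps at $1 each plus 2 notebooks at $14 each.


Cost of lamps:
2 x $1 = $2
Cost of notebooks:
2 x $14 = $28
Add both:
$2 + $28 = $30

$30


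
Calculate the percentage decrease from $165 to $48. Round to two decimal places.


Find the absolute change:
|48 - 165| = 117
Divide by original and multiply by 100:
117 / 165 x 100 = 70.9090...% ≈ 70.91%

70.91%


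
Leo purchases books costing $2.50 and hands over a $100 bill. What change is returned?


Start with the amount paid:
$100
Subtract the price:
$100 - $2.50 = $97.50

$97.50


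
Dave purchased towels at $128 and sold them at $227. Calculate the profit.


Selling price = $227
Cost price = $128
Profit = selling price - cost price:
Profit = $227 - $128 = $99

$99


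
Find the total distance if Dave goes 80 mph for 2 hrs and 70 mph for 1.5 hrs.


Leg 1 distance:
80 x 2 = 160 miles
Leg 2 distance:
70 x 1.5 = 105 miles
Total distance:
160 + 105 = 265 miles

265 miles


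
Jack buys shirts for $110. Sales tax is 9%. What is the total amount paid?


Calculate the tax:
9% of $110 = $9.90
Add tax to price:
$110 + $9.90 = $119.90

$119.90


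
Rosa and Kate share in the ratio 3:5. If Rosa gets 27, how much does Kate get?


Find the multiplier:
27 / 3 = 9
Apply to Kate's share:
5 x 9 = 45

45


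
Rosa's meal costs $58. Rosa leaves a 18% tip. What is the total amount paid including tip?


Calculate the tip:
18% of $58 = $10.44
Add tip to meal cost:
$58 + $10.44 = $68.44

$68.44


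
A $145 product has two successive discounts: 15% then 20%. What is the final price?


First discount:
15% of $145 = $21.75
Price after first discount:
$145 - $21.75 = $123.25
Second discount:
20% of $123.25 = $24.65
Final price:
$123.25 - $24.65 = $98.60

$98.60


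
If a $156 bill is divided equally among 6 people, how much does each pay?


Total bill: $156
Number of people: 6
Each pays: $156 / 6 = $26

$26


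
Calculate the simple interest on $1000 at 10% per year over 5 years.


Use the formula I = P x R x T / 100
P x R x T = 1000 x 10 x 5 = 50000
I = 50000 / 100 = $500

$500


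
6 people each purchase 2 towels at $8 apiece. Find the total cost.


Cost per person:
2 x $8 = $16
Group total:
6 x $16 = $96

$96


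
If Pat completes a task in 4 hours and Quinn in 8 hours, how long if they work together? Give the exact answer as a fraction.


Pat's rate: 1/4 of the job per hour
Quinn's rate: 1/8 of the job per hour
Combined rate: 1/4 + 1/8 = 3/8 per hour
Time = 1 / (3/8) = 8/3 hours (≈ 2.67 hours)

8/3 hours


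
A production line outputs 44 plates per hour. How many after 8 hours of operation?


Production rate: 44 plates per hour
Time: 8 hours
Total: 44 x 8 = 352 plates

352 plates


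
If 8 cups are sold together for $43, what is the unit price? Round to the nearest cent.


Total cost: $43
Number of items: 8
Unit price: $43 / 8 = $5.375 ≈ $5.38

$5.38


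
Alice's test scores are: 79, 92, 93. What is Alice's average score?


Add the scores:
79 + 92 + 93 = 264
Divide by the number of tests:
264 / 3 = 88

88


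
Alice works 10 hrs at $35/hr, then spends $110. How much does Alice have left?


Calculate earnings:
10 x $35 = $350
Subtract spending:
$350 - $110 = $240

$240


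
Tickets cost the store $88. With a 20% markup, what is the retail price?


Calculate the markup amount:
20% of $88 = $17.60
Add to cost:
$88 + $17.60 = $105.60

$105.60


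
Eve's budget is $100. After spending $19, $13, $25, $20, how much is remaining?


Add up expenses:
$19 + $13 + $25 + $20 = $77
Subtract from budget:
$100 - $77 = $23

$23


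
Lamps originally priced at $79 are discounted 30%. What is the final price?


Calculate the discount amount:
30% of $79 = $23.70
Subtract from original:
$79 - $23.70 = $55.30

$55.30


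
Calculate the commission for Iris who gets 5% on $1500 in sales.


Convert rate to decimal:
5% = 0.05
Multiply by sales:
$1500 x 0.05 = $75

$75


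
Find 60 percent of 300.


Convert percentage to decimal:
60% = 0.6
Multiply:
300 x 0.6 = 180

180


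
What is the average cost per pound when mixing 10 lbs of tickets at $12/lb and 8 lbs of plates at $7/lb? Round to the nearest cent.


Cost of tickets:
10 x $12 = $120
Cost of plates:
8 x $7 = $56
Total cost: $120 + $56 = $176
Total weight: 18 lbs
Average: $176 / 18 = $9.7777... ≈ $9.78/lb

$9.78/lb


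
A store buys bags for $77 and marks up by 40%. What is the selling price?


Calculate the markup amount:
40% of $77 = $30.80
Add to cost:
$77 + $30.80 = $107.80

$107.80


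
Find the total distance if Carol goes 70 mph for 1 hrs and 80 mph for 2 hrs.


Leg 1 distance:
70 x 1 = 70 miles
Leg 2 distance:
80 x 2 = 160 miles
Total distance:
70 + 160 = 230 miles

230 miles


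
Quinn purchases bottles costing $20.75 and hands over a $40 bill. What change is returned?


Start with the amount paid:
$40
Subtract the price:
$40 - $20.75 = $19.25

$19.25


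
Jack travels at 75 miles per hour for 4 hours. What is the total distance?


Use the formula: distance = speed x time
Speed = 75 mph, Time = 4 hours
75 x 4 = 300 miles

300 miles


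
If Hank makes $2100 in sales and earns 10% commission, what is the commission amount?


Convert rate to decimal:
10% = 0.1
Multiply by sales:
$2100 x 0.1 = $210

$210


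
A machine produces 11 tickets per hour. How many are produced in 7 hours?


Production rate: 11 tickets per hour
Time: 7 hours
Total: 11 x 7 = 77 tickets

77 tickets


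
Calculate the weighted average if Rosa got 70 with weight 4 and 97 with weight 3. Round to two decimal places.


Weighted sum:
4 x 70 + 3 x 97 = 571
Total weight:
4 + 3 = 7
Weighted average:
571 / 7 = 81.5714... ≈ 81.57

81.57


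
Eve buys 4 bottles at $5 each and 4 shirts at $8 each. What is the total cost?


Cost of bottles:
4 x $5 = $20
Cost of shirts:
4 x $8 = $32
Add both:
$20 + $32 = $52

$52


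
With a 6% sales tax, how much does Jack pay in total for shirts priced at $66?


Calculate the tax:
6% of $66 = $3.96
Add tax to price:
$66 + $3.96 = $69.96

$69.96


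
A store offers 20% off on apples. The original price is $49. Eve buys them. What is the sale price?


Calculate the discount amount:
20% of $49 = $9.80
Subtract from original:
$49 - $9.80 = $39.20

$39.20


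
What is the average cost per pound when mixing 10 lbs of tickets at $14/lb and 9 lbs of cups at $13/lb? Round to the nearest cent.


Cost of tickets:
10 x $14 = $140
Cost of cups:
9 x $13 = $117
Total cost: $140 + $117 = $257
Total weight: 19 lbs
Average: $257 / 19 = $13.5263... ≈ $13.53/lb

$13.53/lb


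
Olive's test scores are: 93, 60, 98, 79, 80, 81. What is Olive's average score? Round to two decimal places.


Add the scores:
93 + 60 + 98 + 79 + 80 + 81 = 491
Divide by the number of tests:
491 / 6 = 81.8333... ≈ 81.83

81.83


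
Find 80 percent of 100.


Convert percentage to decimal:
80% = 0.8
Multiply:
100 x 0.8 = 80

80


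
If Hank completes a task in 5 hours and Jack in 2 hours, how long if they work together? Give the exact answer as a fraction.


Hank's rate: 1/5 of the job per hour
Jack's rate: 1/2 of the job per hour
Combined rate: 1/5 + 1/2 = 7/10 per hour
Time = 1 / (7/10) = 10/7 hours (≈ 1.43 hours)

10/7 hours


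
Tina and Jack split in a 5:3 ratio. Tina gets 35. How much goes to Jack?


Find the multiplier:
35 / 5 = 7
Apply to Jack's share:
3 x 7 = 21

21


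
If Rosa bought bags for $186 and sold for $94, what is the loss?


Selling price = $94
Cost price = $186
Loss = cost price - selling price:
Loss = $186 - $94 = $92

$92


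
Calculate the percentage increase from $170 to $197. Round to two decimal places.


Find the absolute change:
|197 - 170| = 27
Divide by original and multiply by 100:
27 / 170 x 100 = 15.8823...% ≈ 15.88%

15.88%


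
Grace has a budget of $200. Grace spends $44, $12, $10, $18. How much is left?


Add up expenses:
$44 + $12 + $10 + $18 = $84
Subtract from budget:
$200 - $84 = $116

$116


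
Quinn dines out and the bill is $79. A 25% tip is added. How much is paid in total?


Calculate the tip:
25% of $79 = $19.75
Add tip to meal cost:
$79 + $19.75 = $98.75

$98.75


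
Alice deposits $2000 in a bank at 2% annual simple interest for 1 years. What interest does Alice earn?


Use the formula I = P x R x T / 100
P x R x T = 2000 x 2 x 1 = 4000
I = 4000 / 100 = $40

$40


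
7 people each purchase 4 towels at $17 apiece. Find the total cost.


Cost per person:
4 x $17 = $68
Group total:
7 x $68 = $476

$476


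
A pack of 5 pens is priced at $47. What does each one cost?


Total cost: $47
Number of items: 5
Unit price: $47 / 5 = $9.40

$9.40


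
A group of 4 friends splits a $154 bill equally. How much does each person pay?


Total bill: $154
Number of people: 4
Each pays: $154 / 4 = $38.50

$38.50


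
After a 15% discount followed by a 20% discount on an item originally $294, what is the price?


First discount:
15% of $294 = $44.10
Price after first discount:
$294 - $44.10 = $249.90
Second discount:
20% of $249.90 = $49.98
Final price:
$249.90 - $49.98 = $199.92

$199.92


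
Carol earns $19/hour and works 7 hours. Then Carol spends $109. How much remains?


Calculate earnings:
7 x $19 = $133
Subtract spending:
$133 - $109 = $24

$24


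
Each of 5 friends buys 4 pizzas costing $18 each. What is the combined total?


Cost per person:
4 x $18 = $72
Group total:
5 x $72 = $360

$360


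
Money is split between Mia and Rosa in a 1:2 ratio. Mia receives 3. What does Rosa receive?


Find the multiplier:
3 / 1 = 3
Apply to Rosa's share:
2 x 3 = 6

6


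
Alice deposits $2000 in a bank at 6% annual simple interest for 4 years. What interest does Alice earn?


Use the formula I = P x R x T / 100
P x R x T = 2000 x 6 x 4 = 48000
I = 48000 / 100 = $480

$480


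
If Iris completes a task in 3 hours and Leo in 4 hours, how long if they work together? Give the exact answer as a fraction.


Iris's rate: 1/3 of the job per hour
Leo's rate: 1/4 of the job per hour
Combined rate: 1/3 + 1/4 = 7/12 per hour
Time = 1 / (7/12) = 12/7 hours (≈ 1.71 hours)

12/7 hours


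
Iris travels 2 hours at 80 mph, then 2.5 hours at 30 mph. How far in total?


Leg 1 distance:
80 x 2 = 160 miles
Leg 2 distance:
30 x 2.5 = 75 miles
Total distance:
160 + 75 = 235 miles

235 miles


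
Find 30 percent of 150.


Convert percentage to decimal:
30% = 0.3
Multiply:
150 x 0.3 = 45

45


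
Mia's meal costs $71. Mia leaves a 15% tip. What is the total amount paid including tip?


Calculate the tip:
15% of $71 = $10.65
Add tip to meal cost:
$71 + $10.65 = $81.65

$81.65


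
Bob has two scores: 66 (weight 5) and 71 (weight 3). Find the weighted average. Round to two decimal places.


Weighted sum:
5 x 66 + 3 x 71 = 543
Total weight:
5 + 3 = 8
Weighted average:
543 / 8 = 67.875 ≈ 67.88

67.88


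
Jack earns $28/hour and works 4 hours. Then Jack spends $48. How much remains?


Calculate earnings:
4 x $28 = $112
Subtract spending:
$112 - $48 = $64

$64


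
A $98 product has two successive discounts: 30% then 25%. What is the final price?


First discount:
30% of $98 = $29.40
Price after first discount:
$98 - $29.40 = $68.60
Second discount:
25% of $68.60 = $17.15
Final price:
$68.60 - $17.15 = $51.45

$51.45


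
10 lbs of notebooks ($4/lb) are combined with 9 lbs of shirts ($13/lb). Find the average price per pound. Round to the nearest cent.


Cost of notebooks:
10 x $4 = $40
Cost of shirts:
9 x $13 = $117
Total cost: $40 + $117 = $157
Total weight: 19 lbs
Average: $157 / 19 = $8.2631... ≈ $8.26/lb

$8.26/lb


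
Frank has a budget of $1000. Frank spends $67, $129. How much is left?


Add up expenses:
$67 + $129 = $196
Subtract from budget:
$1000 - $196 = $804

$804


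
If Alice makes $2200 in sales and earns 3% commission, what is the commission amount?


Convert rate to decimal:
3% = 0.03
Multiply by sales:
$2200 x 0.03 = $66

$66


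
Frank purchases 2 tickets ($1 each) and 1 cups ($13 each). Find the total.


Cost of tickets:
2 x $1 = $2
Cost of cups:
1 x $13 = $13
Add both:
$2 + $13 = $15

$15


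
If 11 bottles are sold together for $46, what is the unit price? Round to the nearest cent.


Total cost: $46
Number of items: 11
Unit price: $46 / 11 = $4.1818... ≈ $4.18

$4.18


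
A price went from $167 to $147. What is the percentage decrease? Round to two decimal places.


Find the absolute change:
|147 - 167| = 20
Divide by original and multiply by 100:
20 / 167 x 100 = 11.9760...% ≈ 11.98%

11.98%


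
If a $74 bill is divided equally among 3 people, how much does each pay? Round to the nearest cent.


Total bill: $74
Number of people: 3
Each pays: $74 / 3 = $24.6666... ≈ $24.67

$24.67


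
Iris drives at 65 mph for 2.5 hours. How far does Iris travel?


Use the formula: distance = speed x time
Speed = 65 mph, Time = 2.5 hours
65 x 2.5 = 162.5 miles

162.5 miles


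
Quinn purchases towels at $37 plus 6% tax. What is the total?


Calculate the tax:
6% of $37 = $2.22
Add tax to price:
$37 + $2.22 = $39.22

$39.22


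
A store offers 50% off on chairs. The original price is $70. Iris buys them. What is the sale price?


Calculate the discount amount:
50% of $70 = $35
Subtract from original:
$70 - $35 = $35

$35


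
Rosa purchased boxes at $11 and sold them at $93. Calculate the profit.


Selling price = $93
Cost price = $11
Profit = selling price - cost price:
Profit = $93 - $11 = $82

$82


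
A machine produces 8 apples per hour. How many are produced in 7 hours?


Production rate: 8 apples per hour
Time: 7 hours
Total: 8 x 7 = 56 apples

56 apples


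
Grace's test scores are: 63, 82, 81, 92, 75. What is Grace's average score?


Add the scores:
63 + 82 + 81 + 92 + 75 = 393
Divide by the number of tests:
393 / 5 = 78.6

78.6


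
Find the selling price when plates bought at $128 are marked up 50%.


Calculate the markup amount:
50% of $128 = $64
Add to cost:
$128 + $64 = $192

$192


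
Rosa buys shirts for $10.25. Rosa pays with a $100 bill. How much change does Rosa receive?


Start with the amount paid:
$100
Subtract the price:
$100 - $10.25 = $89.75

$89.75


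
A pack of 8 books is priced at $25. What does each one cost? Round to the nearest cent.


Total cost: $25
Number of items: 8
Unit price: $25 / 8 = $3.125 ≈ $3.13

$3.13


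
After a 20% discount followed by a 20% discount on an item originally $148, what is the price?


First discount:
20% of $148 = $29.60
Price after first discount:
$148 - $29.60 = $118.40
Second discount:
20% of $118.40 = $23.68
Final price:
$118.40 - $23.68 = $94.72

$94.72


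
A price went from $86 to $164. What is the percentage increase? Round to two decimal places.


Find the absolute change:
|164 - 86| = 78
Divide by original and multiply by 100:
78 / 86 x 100 = 90.6976...% ≈ 90.7%

90.7%


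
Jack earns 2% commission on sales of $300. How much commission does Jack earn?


Convert rate to decimal:
2% = 0.02
Multiply by sales:
$300 x 0.02 = $6

$6


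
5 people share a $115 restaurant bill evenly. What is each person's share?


Total bill: $115
Number of people: 5
Each pays: $115 / 5 = $23

$23


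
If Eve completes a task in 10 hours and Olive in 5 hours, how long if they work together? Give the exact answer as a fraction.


Eve's rate: 1/10 of the job per hour
Olive's rate: 1/5 of the job per hour
Combined rate: 1/10 + 1/5 = 3/10 per hour
Time = 1 / (3/10) = 10/3 hours (≈ 3.33 hours)

10/3 hours


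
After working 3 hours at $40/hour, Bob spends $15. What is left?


Calculate earnings:
3 x $40 = $120
Subtract spending:
$120 - $15 = $105

$105


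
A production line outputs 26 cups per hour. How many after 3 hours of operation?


Production rate: 26 cups per hour
Time: 3 hours
Total: 26 x 3 = 78 cups

78 cups


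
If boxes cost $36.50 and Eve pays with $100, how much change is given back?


Start with the amount paid:
$100
Subtract the price:
$100 - $36.50 = $63.50

$63.50


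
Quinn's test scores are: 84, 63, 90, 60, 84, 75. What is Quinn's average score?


Add the scores:
84 + 63 + 90 + 60 + 84 + 75 = 456
Divide by the number of tests:
456 / 6 = 76

76


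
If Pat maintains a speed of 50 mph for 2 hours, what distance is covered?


Use the formula: distance = speed x time
Speed = 50 mph, Time = 2 hours
50 x 2 = 100 miles

100 miles


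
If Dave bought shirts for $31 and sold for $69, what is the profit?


Selling price = $69
Cost price = $31
Profit = selling price - cost price:
Profit = $69 - $31 = $38

$38


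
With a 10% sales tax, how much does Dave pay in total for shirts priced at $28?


Calculate the tax:
10% of $28 = $2.80
Add tax to price:
$28 + $2.80 = $30.80

$30.80


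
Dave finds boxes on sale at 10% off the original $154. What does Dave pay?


Calculate the discount amount:
10% of $154 = $15.40
Subtract from original:
$154 - $15.40 = $138.60

$138.60


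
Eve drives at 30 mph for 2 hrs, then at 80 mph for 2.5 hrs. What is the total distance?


Leg 1 distance:
30 x 2 = 60 miles
Leg 2 distance:
80 x 2.5 = 200 miles
Total distance:
60 + 200 = 260 miles

260 miles


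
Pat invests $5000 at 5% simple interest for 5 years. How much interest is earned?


Use the formula I = P x R x T / 100
P x R x T = 5000 x 5 x 5 = 125000
I = 125000 / 100 = $1250

$1250


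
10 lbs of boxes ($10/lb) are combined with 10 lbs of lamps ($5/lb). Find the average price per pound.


Cost of boxes:
10 x $10 = $100
Cost of lamps:
10 x $5 = $50
Total cost: $100 + $50 = $150
Total weight: 20 lbs
Average: $150 / 20 = $7.50/lb

$7.50/lb


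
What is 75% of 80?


Convert percentage to decimal:
75% = 0.75
Multiply:
80 x 0.75 = 60

60


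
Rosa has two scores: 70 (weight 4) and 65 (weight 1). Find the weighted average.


Weighted sum:
4 x 70 + 1 x 65 = 345
Total weight:
4 + 1 = 5
Weighted average:
345 / 5 = 69

69


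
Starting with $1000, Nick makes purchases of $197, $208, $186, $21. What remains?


Add up expenses:
$197 + $208 + $186 + $21 = $612
Subtract from budget:
$1000 - $612 = $388

$388


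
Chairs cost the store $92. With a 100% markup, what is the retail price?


Calculate the markup amount:
100% of $92 = $92
Add to cost:
$92 + $92 = $184

$184


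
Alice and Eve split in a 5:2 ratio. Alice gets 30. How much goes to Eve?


Find the multiplier:
30 / 5 = 6
Apply to Eve's share:
2 x 6 = 12

12


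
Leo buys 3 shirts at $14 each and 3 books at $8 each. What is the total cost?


Cost of shirts:
3 x $14 = $42
Cost of books:
3 x $8 = $24
Add both:
$42 + $24 = $66

$66


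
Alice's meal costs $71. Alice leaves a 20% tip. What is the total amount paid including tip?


Calculate the tip:
20% of $71 = $14.20
Add tip to meal cost:
$71 + $14.20 = $85.20

$85.20


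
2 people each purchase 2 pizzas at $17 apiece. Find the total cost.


Cost per person:
2 x $17 = $34
Group total:
2 x $34 = $68

$68


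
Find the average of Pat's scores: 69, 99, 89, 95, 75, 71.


Add the scores:
69 + 99 + 89 + 95 + 75 + 71 = 498
Divide by the number of tests:
498 / 6 = 83

83


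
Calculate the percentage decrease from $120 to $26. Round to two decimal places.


Find the absolute change:
|26 - 120| = 94
Divide by original and multiply by 100:
94 / 120 x 100 = 78.3333...% ≈ 78.33%

78.33%


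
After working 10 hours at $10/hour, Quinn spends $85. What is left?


Calculate earnings:
10 x $10 = $100
Subtract spending:
$100 - $85 = $15

$15


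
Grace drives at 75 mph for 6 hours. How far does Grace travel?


Use the formula: distance = speed x time
Speed = 75 mph, Time = 6 hours
75 x 6 = 450 miles

450 miles


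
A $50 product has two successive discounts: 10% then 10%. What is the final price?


First discount:
10% of $50 = $5
Price after first discount:
$50 - $5 = $45
Second discount:
10% of $45 = $4.50
Final price:
$45 - $4.50 = $40.50

$40.50


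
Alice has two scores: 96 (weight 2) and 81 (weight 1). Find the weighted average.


Weighted sum:
2 x 96 + 1 x 81 = 273
Total weight:
2 + 1 = 3
Weighted average:
273 / 3 = 91

91


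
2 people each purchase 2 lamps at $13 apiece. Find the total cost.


Cost per person:
2 x $13 = $26
Group total:
2 x $26 = $52

$52


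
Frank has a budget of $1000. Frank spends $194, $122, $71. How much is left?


Add up expenses:
$194 + $122 + $71 = $387
Subtract from budget:
$1000 - $387 = $613

$613


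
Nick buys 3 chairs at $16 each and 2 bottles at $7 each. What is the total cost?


Cost of chairs:
3 x $16 = $48
Cost of bottles:
2 x $7 = $14
Add both:
$48 + $14 = $62

$62


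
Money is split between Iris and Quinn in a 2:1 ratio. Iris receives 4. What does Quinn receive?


Find the multiplier:
4 / 2 = 2
Apply to Quinn's share:
1 x 2 = 2

2


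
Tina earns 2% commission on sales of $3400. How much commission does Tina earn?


Convert rate to decimal:
2% = 0.02
Multiply by sales:
$3400 x 0.02 = $68

$68


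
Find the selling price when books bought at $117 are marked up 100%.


Calculate the markup amount:
100% of $117 = $117
Add to cost:
$117 + $117 = $234

$234


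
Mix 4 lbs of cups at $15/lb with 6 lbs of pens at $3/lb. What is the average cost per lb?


Cost of cups:
4 x $15 = $60
Cost of pens:
6 x $3 = $18
Total cost: $60 + $18 = $78
Total weight: 10 lbs
Average: $78 / 10 = $7.80/lb

$7.80/lb


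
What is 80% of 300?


Convert percentage to decimal:
80% = 0.8
Multiply:
300 x 0.8 = 240

240


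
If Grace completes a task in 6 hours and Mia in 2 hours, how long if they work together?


Grace's rate: 1/6 of the job per hour
Mia's rate: 1/2 of the job per hour
Combined rate: 1/6 + 1/2 = 2/3 per hour
Time = 1 / (2/3) = 3/2 = 1.5 hours

1.5 hours


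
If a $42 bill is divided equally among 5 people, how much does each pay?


Total bill: $42
Number of people: 5
Each pays: $42 / 5 = $8.40

$8.40


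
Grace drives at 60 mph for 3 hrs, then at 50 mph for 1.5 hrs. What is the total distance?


Leg 1 distance:
60 x 3 = 180 miles
Leg 2 distance:
50 x 1.5 = 75 miles
Total distance:
180 + 75 = 255 miles

255 miles


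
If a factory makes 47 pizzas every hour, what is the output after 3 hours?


Production rate: 47 pizzas per hour
Time: 3 hours
Total: 47 x 3 = 141 pizzas

141 pizzas


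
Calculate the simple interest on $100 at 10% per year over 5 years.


Use the formula I = P x R x T / 100
P x R x T = 100 x 10 x 5 = 5000
I = 5000 / 100 = $50

$50


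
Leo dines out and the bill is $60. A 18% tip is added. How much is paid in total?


Calculate the tip:
18% of $60 = $10.80
Add tip to meal cost:
$60 + $10.80 = $70.80

$70.80


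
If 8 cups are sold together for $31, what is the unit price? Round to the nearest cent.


Total cost: $31
Number of items: 8
Unit price: $31 / 8 = $3.875 ≈ $3.88

$3.88


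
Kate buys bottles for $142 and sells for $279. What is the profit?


Selling price = $279
Cost price = $142
Profit = selling price - cost price:
Profit = $279 - $142 = $137

$137


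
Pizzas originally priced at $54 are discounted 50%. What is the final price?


Calculate the discount amount:
50% of $54 = $27
Subtract from original:
$54 - $27 = $27

$27


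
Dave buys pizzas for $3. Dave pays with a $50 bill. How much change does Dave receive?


Start with the amount paid:
$50
Subtract the price:
$50 - $3 = $47

$47


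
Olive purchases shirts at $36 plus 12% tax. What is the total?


Calculate the tax:
12% of $36 = $4.32
Add tax to price:
$36 + $4.32 = $40.32

$40.32


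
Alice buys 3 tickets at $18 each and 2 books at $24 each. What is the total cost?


Cost of tickets:
3 x $18 = $54
Cost of books:
2 x $24 = $48
Add both:
$54 + $48 = $102

$102


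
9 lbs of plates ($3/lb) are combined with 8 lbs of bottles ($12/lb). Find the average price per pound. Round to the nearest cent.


Cost of plates:
9 x $3 = $27
Cost of bottles:
8 x $12 = $96
Total cost: $27 + $96 = $123
Total weight: 17 lbs
Average: $123 / 17 = $7.2352... ≈ $7.24/lb

$7.24/lb


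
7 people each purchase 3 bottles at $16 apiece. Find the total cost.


Cost per person:
3 x $16 = $48
Group total:
7 x $48 = $336

$336


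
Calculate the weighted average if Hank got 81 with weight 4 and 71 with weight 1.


Weighted sum:
4 x 81 + 1 x 71 = 395
Total weight:
4 + 1 = 5
Weighted average:
395 / 5 = 79

79


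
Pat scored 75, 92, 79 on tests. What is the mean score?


Add the scores:
75 + 92 + 79 = 246
Divide by the number of tests:
246 / 3 = 82

82


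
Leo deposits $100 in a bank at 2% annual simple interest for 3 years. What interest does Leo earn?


Use the formula I = P x R x T / 100
P x R x T = 100 x 2 x 3 = 600
I = 600 / 100 = $6

$6


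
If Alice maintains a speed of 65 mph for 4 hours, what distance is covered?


Use the formula: distance = speed x time
Speed = 65 mph, Time = 4 hours
65 x 4 = 260 miles

260 miles


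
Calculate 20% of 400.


Convert percentage to decimal:
20% = 0.2
Multiply:
400 x 0.2 = 80

80


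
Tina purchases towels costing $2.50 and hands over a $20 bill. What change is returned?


Start with the amount paid:
$20
Subtract the price:
$20 - $2.50 = $17.50

$17.50


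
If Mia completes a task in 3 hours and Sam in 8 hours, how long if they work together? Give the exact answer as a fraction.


Mia's rate: 1/3 of the job per hour
Sam's rate: 1/8 of the job per hour
Combined rate: 1/3 + 1/8 = 11/24 per hour
Time = 1 / (11/24) = 24/11 hours (≈ 2.18 hours)

24/11 hours


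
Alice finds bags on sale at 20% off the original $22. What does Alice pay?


Calculate the discount amount:
20% of $22 = $4.40
Subtract from original:
$22 - $4.40 = $17.60

$17.60


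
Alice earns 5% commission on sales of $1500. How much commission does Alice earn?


Convert rate to decimal:
5% = 0.05
Multiply by sales:
$1500 x 0.05 = $75

$75


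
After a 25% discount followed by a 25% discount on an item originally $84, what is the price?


First discount:
25% of $84 = $21
Price after first discount:
$84 - $21 = $63
Second discount:
25% of $63 = $15.75
Final price:
$63 - $15.75 = $47.25

$47.25


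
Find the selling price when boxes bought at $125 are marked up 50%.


Calculate the markup amount:
50% of $125 = $62.50
Add to cost:
$125 + $62.50 = $187.50

$187.50


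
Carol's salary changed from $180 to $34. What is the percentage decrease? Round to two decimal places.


Find the absolute change:
|34 - 180| = 146
Divide by original and multiply by 100:
146 / 180 x 100 = 81.1111...% ≈ 81.11%

81.11%


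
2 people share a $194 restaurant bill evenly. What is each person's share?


Total bill: $194
Number of people: 2
Each pays: $194 / 2 = $97

$97


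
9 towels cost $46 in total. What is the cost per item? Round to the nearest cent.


Total cost: $46
Number of items: 9
Unit price: $46 / 9 = $5.1111... ≈ $5.11

$5.11


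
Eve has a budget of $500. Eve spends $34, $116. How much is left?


Add up expenses:
$34 + $116 = $150
Subtract from budget:
$500 - $150 = $350

$350


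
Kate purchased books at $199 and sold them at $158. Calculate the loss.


Selling price = $158
Cost price = $199
Loss = cost price - selling price:
Loss = $199 - $158 = $41

$41


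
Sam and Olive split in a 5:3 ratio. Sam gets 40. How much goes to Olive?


Find the multiplier:
40 / 5 = 8
Apply to Olive's share:
3 x 8 = 24

24


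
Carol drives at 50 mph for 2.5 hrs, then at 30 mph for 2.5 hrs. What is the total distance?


Leg 1 distance:
50 x 2.5 = 125 miles
Leg 2 distance:
30 x 2.5 = 75 miles
Total distance:
125 + 75 = 200 miles

200 miles


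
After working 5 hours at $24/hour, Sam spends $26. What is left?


Calculate earnings:
5 x $24 = $120
Subtract spending:
$120 - $26 = $94

$94


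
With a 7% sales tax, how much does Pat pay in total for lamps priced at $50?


Calculate the tax:
7% of $50 = $3.50
Add tax to price:
$50 + $3.50 = $53.50

$53.50


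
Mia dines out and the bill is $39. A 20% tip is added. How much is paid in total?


Calculate the tip:
20% of $39 = $7.80
Add tip to meal cost:
$39 + $7.80 = $46.80

$46.80


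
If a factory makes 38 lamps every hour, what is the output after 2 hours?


Production rate: 38 lamps per hour
Time: 2 hours
Total: 38 x 2 = 76 lamps

76 lamps


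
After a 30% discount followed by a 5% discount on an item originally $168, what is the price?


First discount:
30% of $168 = $50.40
Price after first discount:
$168 - $50.40 = $117.60
Second discount:
5% of $117.60 = $5.88
Final price:
$117.60 - $5.88 = $111.72

$111.72


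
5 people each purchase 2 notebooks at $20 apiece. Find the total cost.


Cost per person:
2 x $20 = $40
Group total:
5 x $40 = $200

$200


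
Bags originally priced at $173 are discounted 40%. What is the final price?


Calculate the discount amount:
40% of $173 = $69.20
Subtract from original:
$173 - $69.20 = $103.80

$103.80


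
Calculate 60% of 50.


Convert percentage to decimal:
60% = 0.6
Multiply:
50 x 0.6 = 30

30


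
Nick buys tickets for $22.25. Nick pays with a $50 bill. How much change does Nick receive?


Start with the amount paid:
$50
Subtract the price:
$50 - $22.25 = $27.75

$27.75


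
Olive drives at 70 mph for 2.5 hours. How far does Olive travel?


Use the formula: distance = speed x time
Speed = 70 mph, Time = 2.5 hours
70 x 2.5 = 175 miles

175 miles


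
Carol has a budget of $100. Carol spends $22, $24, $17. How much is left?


Add up expenses:
$22 + $24 + $17 = $63
Subtract from budget:
$100 - $63 = $37

$37


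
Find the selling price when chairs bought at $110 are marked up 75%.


Calculate the markup amount:
75% of $110 = $82.50
Add to cost:
$110 + $82.50 = $192.50

$192.50


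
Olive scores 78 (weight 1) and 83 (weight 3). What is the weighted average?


Weighted sum:
1 x 78 + 3 x 83 = 327
Total weight:
1 + 3 = 4
Weighted average:
327 / 4 = 81.75

81.75


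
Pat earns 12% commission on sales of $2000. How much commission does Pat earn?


Convert rate to decimal:
12% = 0.12
Multiply by sales:
$2000 x 0.12 = $240

$240


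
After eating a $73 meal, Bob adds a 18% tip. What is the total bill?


Calculate the tip:
18% of $73 = $13.14
Add tip to meal cost:
$73 + $13.14 = $86.14

$86.14


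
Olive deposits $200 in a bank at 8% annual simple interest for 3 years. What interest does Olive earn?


Use the formula I = P x R x T / 100
P x R x T = 200 x 8 x 3 = 4800
I = 4800 / 100 = $48

$48


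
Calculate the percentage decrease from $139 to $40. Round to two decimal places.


Find the absolute change:
|40 - 139| = 99
Divide by original and multiply by 100:
99 / 139 x 100 = 71.2230...% ≈ 71.22%

71.22%


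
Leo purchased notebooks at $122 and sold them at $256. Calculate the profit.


Selling price = $256
Cost price = $122
Profit = selling price - cost price:
Profit = $256 - $122 = $134

$134


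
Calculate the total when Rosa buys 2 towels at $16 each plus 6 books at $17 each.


Cost of towels:
2 x $16 = $32
Cost of books:
6 x $17 = $102
Add both:
$32 + $102 = $134

$134


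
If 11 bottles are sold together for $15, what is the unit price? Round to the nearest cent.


Total cost: $15
Number of items: 11
Unit price: $15 / 11 = $1.3636... ≈ $1.36

$1.36


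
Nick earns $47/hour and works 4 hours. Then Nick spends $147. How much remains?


Calculate earnings:
4 x $47 = $188
Subtract spending:
$188 - $147 = $41

$41


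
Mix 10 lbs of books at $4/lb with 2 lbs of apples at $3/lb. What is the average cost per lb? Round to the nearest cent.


Cost of books:
10 x $4 = $40
Cost of apples:
2 x $3 = $6
Total cost: $40 + $6 = $46
Total weight: 12 lbs
Average: $46 / 12 = $3.8333... ≈ $3.83/lb

$3.83/lb


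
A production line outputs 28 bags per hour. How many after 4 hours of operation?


Production rate: 28 bags per hour
Time: 4 hours
Total: 28 x 4 = 112 bags

112 bags


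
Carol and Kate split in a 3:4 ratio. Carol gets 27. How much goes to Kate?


Find the multiplier:
27 / 3 = 9
Apply to Kate's share:
4 x 9 = 36

36


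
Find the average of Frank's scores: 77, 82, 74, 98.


Add the scores:
77 + 82 + 74 + 98 = 331
Divide by the number of tests:
331 / 4 = 82.75

82.75


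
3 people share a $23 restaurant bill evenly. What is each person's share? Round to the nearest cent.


Total bill: $23
Number of people: 3
Each pays: $23 / 3 = $7.6666... ≈ $7.67

$7.67


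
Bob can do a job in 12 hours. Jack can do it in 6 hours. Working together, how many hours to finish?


Bob's rate: 1/12 of the job per hour
Jack's rate: 1/6 of the job per hour
Combined rate: 1/12 + 1/6 = 1/4 per hour
Time = 1 / (1/4) = 4 hours

4 hours
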